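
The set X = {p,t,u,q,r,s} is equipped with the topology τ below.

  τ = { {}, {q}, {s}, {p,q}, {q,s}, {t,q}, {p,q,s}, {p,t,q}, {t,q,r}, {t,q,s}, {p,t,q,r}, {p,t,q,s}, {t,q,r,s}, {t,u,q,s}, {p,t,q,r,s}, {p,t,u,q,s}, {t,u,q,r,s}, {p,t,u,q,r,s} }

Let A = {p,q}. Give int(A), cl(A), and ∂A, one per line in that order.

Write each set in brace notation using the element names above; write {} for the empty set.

opens ⊆ A: {}, {q}, {p,q}; union → int = {p,q}
complement {t,u,r,s}; its interior {s}; cl(A) = X∖{s} = {p,t,u,q,r}
boundary = {p,t,u,q,r} ∖ {p,q} = {t,u,r}

int(A) = {p,q}
cl(A)  = {p,t,u,q,r}
∂A     = {t,u,r}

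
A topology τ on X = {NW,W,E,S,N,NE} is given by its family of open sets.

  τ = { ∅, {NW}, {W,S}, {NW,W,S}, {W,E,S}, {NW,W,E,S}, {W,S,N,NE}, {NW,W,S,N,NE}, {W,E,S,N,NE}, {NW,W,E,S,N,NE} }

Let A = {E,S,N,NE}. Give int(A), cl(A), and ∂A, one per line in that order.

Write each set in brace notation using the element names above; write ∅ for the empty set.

int(A) = ∅
cl(A)  = {W,E,S,N,NE}
∂A     = {W,E,S,N,NE}

opens ⊆ A: ∅; union → int = ∅
complement {NW,W}; its interior {NW}; cl(A) = X∖{NW} = {W,E,S,N,NE}
boundary = {W,E,S,N,NE} ∖ ∅ = {W,E,S,N,NE}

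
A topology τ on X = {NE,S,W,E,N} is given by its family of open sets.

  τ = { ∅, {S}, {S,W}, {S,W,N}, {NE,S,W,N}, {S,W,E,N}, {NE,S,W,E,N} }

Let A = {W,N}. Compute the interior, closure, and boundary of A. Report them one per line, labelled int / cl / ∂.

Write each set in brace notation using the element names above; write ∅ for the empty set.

int(A) = ∅
cl(A)  = {NE,W,E,N}
∂A     = {NE,W,E,N}

opens ⊆ A: ∅; union → int = ∅
complement {NE,S,E}; its interior {S}; cl(A) = X∖{S} = {NE,W,E,N}
boundary = {NE,W,E,N} ∖ ∅ = {NE,W,E,N}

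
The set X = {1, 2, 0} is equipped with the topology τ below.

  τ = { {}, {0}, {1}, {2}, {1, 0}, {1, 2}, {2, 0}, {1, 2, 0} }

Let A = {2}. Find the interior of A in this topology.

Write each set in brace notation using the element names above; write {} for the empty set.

opens ⊆ A: {}, {2}; union → int = {2}

{2}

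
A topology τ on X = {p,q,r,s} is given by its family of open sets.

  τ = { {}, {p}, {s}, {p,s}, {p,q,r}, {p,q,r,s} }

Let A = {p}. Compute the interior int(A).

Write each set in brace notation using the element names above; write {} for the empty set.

U open, U⊆A: {}, {p}. int(A) = ⋃ = {p}

{p}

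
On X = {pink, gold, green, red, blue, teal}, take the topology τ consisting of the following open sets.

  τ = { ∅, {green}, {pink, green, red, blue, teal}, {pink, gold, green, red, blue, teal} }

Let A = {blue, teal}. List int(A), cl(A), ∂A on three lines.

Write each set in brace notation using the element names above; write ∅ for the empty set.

int(A) = ∅
cl(A)  = {pink, gold, red, blue, teal}
∂A     = {pink, gold, red, blue, teal}

interior: largest open inside A is ∅ (from ∅)
cl via duality: int({pink, gold, green, red}) = {green}, so X∖{green} = {pink, gold, red, blue, teal}
cl∖int = {pink, gold, red, blue, teal}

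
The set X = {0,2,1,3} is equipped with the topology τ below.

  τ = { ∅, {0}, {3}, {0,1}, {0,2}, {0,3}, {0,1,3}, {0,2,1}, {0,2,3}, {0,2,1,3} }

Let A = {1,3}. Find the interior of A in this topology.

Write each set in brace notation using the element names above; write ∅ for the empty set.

{3}

U open, U⊆A: ∅, {3}. int(A) = ⋃ = {3}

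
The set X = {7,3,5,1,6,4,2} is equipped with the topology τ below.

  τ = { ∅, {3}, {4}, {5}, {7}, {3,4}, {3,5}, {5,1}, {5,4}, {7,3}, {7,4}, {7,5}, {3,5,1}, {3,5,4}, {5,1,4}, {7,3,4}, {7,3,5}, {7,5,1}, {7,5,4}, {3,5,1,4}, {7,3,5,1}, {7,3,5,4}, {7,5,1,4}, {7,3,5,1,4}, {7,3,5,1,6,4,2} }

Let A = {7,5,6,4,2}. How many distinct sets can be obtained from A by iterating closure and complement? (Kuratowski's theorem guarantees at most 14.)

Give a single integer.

closure: X∖int(X∖A) = X∖{3} = {7,5,1,6,4,2}
Let k=closure and c=complement:
  1. A     = {7,5,6,4,2}
  2. kA    = {7,5,1,6,4,2}
  3. cA    = {3,1}
  4. ckA   = {3}
  5. kcA   = {3,1,6,2}
  6. kckA  = {3,6,2}
  7. ckcA  = {7,5,4}
  8. ckckA = {7,5,1,4}
— saturated at 8

8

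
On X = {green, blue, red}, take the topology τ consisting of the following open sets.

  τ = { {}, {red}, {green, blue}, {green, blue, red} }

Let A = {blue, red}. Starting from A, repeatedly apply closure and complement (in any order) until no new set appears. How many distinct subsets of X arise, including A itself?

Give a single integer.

6

cl via duality: int({green}) = {}, so X∖{} = {green, blue, red}
Write k for closure, c for complement:
  1. A     = {blue, red}
  2. kA    = {green, blue, red}
  3. cA    = {green}
  4. ckA   = {}
  5. kcA   = {green, blue}
  6. ckcA  = {red}
applying k or c yields no new set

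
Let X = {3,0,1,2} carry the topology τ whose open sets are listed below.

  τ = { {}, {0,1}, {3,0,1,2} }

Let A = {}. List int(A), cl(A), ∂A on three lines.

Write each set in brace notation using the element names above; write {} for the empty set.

opens ⊆ A: {}; union → int = {}
complement {3,0,1,2}; its interior {3,0,1,2}; cl(A) = X∖{3,0,1,2} = {}
boundary = {} ∖ {} = {}

int(A) = {}
cl(A)  = {}
∂A     = {}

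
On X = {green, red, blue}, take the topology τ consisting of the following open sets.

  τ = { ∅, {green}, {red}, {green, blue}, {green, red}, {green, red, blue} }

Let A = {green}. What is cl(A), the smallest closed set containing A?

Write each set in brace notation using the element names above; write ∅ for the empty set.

{green, blue}

X∖A={red, blue}, int(X∖A)={red}, hence cl(A)={green, blue}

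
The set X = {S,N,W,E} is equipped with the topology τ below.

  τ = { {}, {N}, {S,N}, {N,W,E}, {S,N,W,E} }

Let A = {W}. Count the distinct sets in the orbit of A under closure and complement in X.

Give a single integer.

closure: X∖int(X∖A) = X∖{S,N} = {W,E}
Let k=closure and c=complement:
  1. A     = {W}
  2. kA    = {W,E}
  3. cA    = {S,N,E}
  4. ckA   = {S,N}
  5. kcA   = {S,N,W,E}
  6. ckcA  = {}
— saturated at 6

6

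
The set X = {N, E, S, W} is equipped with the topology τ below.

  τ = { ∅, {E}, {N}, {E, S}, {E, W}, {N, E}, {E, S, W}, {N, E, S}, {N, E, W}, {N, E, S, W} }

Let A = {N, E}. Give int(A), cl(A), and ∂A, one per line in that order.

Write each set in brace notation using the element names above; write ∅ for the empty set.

int(A) = {N, E}
cl(A)  = {N, E, S, W}
∂A     = {S, W}

U open, U⊆A: ∅, {N}, {E}, {N, E}. int(A) = ⋃ = {N, E}
X∖A={S, W}, int(X∖A)=∅, hence cl(A)={N, E, S, W}
∂A: remove int from cl → {S, W}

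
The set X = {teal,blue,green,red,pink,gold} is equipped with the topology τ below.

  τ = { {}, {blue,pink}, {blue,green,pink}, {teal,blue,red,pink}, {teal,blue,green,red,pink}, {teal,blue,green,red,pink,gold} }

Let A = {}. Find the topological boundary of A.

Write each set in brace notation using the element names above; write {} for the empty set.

{}

open subsets of A: {}; so int(A) = {}
closure: X∖int(X∖A) = X∖{teal,blue,green,red,pink,gold} = {}
∂A = {} minus {} = {}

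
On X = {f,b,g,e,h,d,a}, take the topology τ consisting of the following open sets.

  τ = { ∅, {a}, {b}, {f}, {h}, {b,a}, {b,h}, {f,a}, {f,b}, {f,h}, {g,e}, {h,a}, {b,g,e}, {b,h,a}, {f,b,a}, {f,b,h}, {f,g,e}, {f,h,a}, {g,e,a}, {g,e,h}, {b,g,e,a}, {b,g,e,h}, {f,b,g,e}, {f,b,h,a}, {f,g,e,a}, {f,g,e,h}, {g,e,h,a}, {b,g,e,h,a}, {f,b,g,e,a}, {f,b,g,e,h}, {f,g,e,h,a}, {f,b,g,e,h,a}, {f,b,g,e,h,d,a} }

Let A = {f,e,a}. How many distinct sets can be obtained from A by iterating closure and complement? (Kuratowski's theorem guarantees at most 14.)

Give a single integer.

10

X∖A={b,g,h,d}, int(X∖A)={b,h}, hence cl(A)={f,g,e,d,a}
Orbit (k=closure, c=complement):
  1. A     = {f,e,a}
  2. kA    = {f,g,e,d,a}
  3. cA    = {b,g,h,d}
  4. ckA   = {b,h}
  5. kcA   = {b,g,e,h,d}
  6. kckA  = {b,h,d}
  7. ckcA  = {f,a}
  8. ckckA = {f,g,e,a}
  9. kckcA = {f,d,a}
  10. ckckcA = {b,g,e,h}
(closed under both — stop)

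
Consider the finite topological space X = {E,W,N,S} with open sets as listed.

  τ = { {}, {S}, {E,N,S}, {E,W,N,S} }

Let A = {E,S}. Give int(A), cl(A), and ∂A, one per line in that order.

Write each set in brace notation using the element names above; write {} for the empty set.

open subsets of A: {}, {S}; so int(A) = {S}
closure: X∖int(X∖A) = X∖{} = {E,W,N,S}
∂A = {E,W,N,S} minus {S} = {E,W,N}

int(A) = {S}
cl(A)  = {E,W,N,S}
∂A     = {E,W,N}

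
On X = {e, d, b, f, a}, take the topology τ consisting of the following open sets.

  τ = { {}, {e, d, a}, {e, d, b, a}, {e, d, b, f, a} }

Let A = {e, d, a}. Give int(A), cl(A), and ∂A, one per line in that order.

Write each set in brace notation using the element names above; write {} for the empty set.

open subsets of A: {}, {e, d, a}; so int(A) = {e, d, a}
closure: X∖int(X∖A) = X∖{} = {e, d, b, f, a}
∂A = {e, d, b, f, a} minus {e, d, a} = {b, f}

int(A) = {e, d, a}
cl(A)  = {e, d, b, f, a}
∂A     = {b, f}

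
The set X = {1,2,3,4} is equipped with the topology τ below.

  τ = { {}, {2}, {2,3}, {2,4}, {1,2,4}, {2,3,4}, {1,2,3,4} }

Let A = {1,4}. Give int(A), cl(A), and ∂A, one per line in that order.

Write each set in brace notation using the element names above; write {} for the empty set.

int(A) = {}
cl(A)  = {1,4}
∂A     = {1,4}

open subsets of A: {}; so int(A) = {}
closure: X∖int(X∖A) = X∖{2,3} = {1,4}
∂A = {1,4} minus {} = {1,4}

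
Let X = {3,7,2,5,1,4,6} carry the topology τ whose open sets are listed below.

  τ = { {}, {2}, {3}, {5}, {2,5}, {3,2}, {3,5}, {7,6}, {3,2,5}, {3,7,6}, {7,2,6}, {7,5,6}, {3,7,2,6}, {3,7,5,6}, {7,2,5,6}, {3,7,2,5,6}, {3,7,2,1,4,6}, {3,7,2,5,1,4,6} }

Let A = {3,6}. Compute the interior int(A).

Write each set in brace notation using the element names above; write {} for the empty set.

open subsets of A: {}, {3}; so int(A) = {3}

{3}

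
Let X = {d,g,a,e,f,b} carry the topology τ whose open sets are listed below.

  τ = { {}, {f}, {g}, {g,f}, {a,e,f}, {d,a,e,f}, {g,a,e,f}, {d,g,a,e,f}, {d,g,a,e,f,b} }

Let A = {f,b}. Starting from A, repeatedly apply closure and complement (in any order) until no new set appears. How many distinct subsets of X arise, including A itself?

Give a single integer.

8

complement {d,g,a,e}; its interior {g}; cl(A) = X∖{g} = {d,a,e,f,b}
With k = closure, c = complement:
  1. A     = {f,b}
  2. kA    = {d,a,e,f,b}
  3. cA    = {d,g,a,e}
  4. ckA   = {g}
  5. kcA   = {d,g,a,e,b}
  6. kckA  = {g,b}
  7. ckcA  = {f}
  8. ckckA = {d,a,e,f}
k, c of each give nothing new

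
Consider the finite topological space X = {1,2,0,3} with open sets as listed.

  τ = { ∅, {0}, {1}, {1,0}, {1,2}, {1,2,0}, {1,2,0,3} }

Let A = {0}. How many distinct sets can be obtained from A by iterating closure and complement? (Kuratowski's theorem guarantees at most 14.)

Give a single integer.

cl via duality: int({1,2,3}) = {1,2}, so X∖{1,2} = {0,3}
Write k for closure, c for complement:
  1. A     = {0}
  2. kA    = {0,3}
  3. cA    = {1,2,3}
  4. ckA   = {1,2}
applying k or c yields no new set

4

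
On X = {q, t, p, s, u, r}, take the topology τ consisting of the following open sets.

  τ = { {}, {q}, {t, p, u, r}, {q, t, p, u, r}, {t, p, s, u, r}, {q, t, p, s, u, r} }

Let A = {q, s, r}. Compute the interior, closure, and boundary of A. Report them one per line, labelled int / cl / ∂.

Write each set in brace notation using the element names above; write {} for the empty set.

U open, U⊆A: {}, {q}. int(A) = ⋃ = {q}
X∖A={t, p, u}, int(X∖A)={}, hence cl(A)={q, t, p, s, u, r}
∂A: remove int from cl → {t, p, s, u, r}

int(A) = {q}
cl(A)  = {q, t, p, s, u, r}
∂A     = {t, p, s, u, r}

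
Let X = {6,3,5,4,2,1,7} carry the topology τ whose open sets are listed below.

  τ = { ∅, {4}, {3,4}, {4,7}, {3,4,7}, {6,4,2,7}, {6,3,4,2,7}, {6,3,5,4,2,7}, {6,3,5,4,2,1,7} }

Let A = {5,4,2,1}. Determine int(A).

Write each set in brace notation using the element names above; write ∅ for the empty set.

U open, U⊆A: ∅, {4}. int(A) = ⋃ = {4}

{4}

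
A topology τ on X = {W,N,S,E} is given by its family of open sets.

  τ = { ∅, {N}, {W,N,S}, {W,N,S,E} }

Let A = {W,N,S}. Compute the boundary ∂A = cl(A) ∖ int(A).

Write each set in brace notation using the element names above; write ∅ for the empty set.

{E}

open subsets of A: ∅, {N}, {W,N,S}; so int(A) = {W,N,S}
closure: X∖int(X∖A) = X∖∅ = {W,N,S,E}
∂A = {W,N,S,E} minus {W,N,S} = {E}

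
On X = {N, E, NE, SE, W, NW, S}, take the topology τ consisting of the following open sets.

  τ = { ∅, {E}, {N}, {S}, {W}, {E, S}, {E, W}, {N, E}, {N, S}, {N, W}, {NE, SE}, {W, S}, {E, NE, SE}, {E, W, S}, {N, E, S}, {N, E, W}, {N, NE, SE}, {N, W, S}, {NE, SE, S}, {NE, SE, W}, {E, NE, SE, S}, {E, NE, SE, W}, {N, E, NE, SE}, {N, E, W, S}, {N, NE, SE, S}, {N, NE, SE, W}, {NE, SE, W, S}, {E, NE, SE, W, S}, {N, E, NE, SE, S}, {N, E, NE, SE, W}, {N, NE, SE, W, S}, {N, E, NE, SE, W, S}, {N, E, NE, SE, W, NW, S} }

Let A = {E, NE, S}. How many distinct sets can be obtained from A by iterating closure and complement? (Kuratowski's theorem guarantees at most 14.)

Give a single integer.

complement {N, SE, W, NW}; its interior {N, W}; cl(A) = X∖{N, W} = {E, NE, SE, NW, S}
With k = closure, c = complement:
  1. A     = {E, NE, S}
  2. kA    = {E, NE, SE, NW, S}
  3. cA    = {N, SE, W, NW}
  4. ckA   = {N, W}
  5. kcA   = {N, NE, SE, W, NW}
  6. kckA  = {N, W, NW}
  7. ckcA  = {E, S}
  8. ckckA = {E, NE, SE, S}
  9. kckcA = {E, NW, S}
  10. ckckcA = {N, NE, SE, W}
k, c of each give nothing new

10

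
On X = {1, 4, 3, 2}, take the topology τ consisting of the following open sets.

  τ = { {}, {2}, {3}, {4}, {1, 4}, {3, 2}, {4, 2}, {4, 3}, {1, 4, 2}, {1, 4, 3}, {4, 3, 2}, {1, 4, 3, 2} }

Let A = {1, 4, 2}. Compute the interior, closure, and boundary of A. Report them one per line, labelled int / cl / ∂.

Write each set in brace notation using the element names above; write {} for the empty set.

open subsets of A: {}, {4}, {2}, {4, 2}, {1, 4}, {1, 4, 2}; so int(A) = {1, 4, 2}
closure: X∖int(X∖A) = X∖{3} = {1, 4, 2}
∂A = {1, 4, 2} minus {1, 4, 2} = {}

int(A) = {1, 4, 2}
cl(A)  = {1, 4, 2}
∂A     = {}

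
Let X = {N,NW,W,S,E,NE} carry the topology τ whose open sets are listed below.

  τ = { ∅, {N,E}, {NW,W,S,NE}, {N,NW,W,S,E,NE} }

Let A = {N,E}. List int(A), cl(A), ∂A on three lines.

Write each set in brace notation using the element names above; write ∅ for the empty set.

int(A) = {N,E}
cl(A)  = {N,E}
∂A     = ∅

interior: largest open inside A is {N,E} (from ∅, {N,E})
cl via duality: int({NW,W,S,NE}) = {NW,W,S,NE}, so X∖{NW,W,S,NE} = {N,E}
cl∖int = ∅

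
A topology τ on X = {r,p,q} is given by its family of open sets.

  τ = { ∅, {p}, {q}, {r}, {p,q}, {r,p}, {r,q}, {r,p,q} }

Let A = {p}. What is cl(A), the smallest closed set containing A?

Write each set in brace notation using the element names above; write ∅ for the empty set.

closure: X∖int(X∖A) = X∖{r,q} = {p}

{p}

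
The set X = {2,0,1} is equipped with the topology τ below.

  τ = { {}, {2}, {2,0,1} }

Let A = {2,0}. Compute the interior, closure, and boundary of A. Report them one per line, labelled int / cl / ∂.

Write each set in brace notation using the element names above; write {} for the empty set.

interior: largest open inside A is {2} (from {}, {2})
cl via duality: int({1}) = {}, so X∖{} = {2,0,1}
cl∖int = {0,1}

int(A) = {2}
cl(A)  = {2,0,1}
∂A     = {0,1}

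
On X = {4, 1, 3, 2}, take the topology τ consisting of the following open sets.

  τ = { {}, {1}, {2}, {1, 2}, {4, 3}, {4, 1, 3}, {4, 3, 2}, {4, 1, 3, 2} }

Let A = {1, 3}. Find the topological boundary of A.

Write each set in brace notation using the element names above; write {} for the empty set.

interior: largest open inside A is {1} (from {}, {1})
cl via duality: int({4, 2}) = {2}, so X∖{2} = {4, 1, 3}
cl∖int = {4, 3}

{4, 3}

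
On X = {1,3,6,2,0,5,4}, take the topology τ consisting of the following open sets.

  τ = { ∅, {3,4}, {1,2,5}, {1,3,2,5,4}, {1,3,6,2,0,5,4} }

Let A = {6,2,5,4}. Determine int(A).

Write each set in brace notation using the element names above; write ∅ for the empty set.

U open, U⊆A: ∅. int(A) = ⋃ = ∅

∅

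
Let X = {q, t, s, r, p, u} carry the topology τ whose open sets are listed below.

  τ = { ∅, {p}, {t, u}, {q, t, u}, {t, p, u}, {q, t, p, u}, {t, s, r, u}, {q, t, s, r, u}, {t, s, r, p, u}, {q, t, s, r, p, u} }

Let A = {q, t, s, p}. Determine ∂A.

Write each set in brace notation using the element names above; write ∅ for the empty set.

{q, t, s, r, u}

open subsets of A: ∅, {p}; so int(A) = {p}
closure: X∖int(X∖A) = X∖∅ = {q, t, s, r, p, u}
∂A = {q, t, s, r, p, u} minus {p} = {q, t, s, r, u}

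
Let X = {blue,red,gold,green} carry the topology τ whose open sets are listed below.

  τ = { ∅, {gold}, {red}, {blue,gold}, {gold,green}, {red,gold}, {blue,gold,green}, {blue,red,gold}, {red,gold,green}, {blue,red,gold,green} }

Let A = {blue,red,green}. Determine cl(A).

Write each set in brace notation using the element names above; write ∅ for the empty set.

complement {gold}; its interior {gold}; cl(A) = X∖{gold} = {blue,red,green}

{blue,red,green}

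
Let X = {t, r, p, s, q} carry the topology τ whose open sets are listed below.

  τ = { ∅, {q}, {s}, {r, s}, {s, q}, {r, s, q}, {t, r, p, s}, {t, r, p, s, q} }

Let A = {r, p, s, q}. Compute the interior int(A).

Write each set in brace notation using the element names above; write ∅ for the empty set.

U open, U⊆A: ∅, {q}, {s}, {s, q}, {r, s}, {r, s, q}. int(A) = ⋃ = {r, s, q}

{r, s, q}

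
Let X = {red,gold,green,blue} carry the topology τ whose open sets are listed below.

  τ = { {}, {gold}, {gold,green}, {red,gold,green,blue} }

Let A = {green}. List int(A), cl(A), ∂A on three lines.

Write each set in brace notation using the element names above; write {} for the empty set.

U open, U⊆A: {}. int(A) = ⋃ = {}
X∖A={red,gold,blue}, int(X∖A)={gold}, hence cl(A)={red,green,blue}
∂A: remove int from cl → {red,green,blue}

int(A) = {}
cl(A)  = {red,green,blue}
∂A     = {red,green,blue}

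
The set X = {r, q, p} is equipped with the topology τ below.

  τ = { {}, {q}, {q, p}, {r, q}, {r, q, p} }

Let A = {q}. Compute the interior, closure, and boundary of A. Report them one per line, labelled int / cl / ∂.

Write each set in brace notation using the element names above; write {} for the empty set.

interior: largest open inside A is {q} (from {}, {q})
cl via duality: int({r, p}) = {}, so X∖{} = {r, q, p}
cl∖int = {r, p}

int(A) = {q}
cl(A)  = {r, q, p}
∂A     = {r, p}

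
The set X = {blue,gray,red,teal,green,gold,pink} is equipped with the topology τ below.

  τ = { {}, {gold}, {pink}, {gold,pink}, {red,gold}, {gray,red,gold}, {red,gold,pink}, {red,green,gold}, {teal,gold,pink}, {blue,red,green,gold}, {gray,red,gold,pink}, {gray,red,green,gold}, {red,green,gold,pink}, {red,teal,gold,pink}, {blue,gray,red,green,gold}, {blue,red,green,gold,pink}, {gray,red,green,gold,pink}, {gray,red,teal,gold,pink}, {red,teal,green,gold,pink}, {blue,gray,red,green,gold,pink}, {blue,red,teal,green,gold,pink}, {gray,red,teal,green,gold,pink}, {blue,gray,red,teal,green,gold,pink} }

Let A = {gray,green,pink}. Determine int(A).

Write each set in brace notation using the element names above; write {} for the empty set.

{pink}

open subsets of A: {}, {pink}; so int(A) = {pink}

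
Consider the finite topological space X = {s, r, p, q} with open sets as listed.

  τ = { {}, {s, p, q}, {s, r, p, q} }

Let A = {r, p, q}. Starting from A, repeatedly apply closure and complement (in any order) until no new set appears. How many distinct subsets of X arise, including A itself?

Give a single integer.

4

complement {s}; its interior {}; cl(A) = X∖{} = {s, r, p, q}
With k = closure, c = complement:
  1. A     = {r, p, q}
  2. kA    = {s, r, p, q}
  3. cA    = {s}
  4. ckA   = {}
k, c of each give nothing new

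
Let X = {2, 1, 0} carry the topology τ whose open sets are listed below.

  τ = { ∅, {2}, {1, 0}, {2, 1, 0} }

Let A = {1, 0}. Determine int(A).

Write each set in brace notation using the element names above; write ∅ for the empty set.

U open, U⊆A: ∅, {1, 0}. int(A) = ⋃ = {1, 0}

{1, 0}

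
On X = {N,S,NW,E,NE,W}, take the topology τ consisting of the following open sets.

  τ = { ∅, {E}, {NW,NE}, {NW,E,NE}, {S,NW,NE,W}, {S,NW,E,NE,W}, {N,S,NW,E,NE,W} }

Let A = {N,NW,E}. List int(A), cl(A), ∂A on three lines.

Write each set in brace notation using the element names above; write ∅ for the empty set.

int(A) = {E}
cl(A)  = {N,S,NW,E,NE,W}
∂A     = {N,S,NW,NE,W}

opens ⊆ A: ∅, {E}; union → int = {E}
complement {S,NE,W}; its interior ∅; cl(A) = X∖∅ = {N,S,NW,E,NE,W}
boundary = {N,S,NW,E,NE,W} ∖ {E} = {N,S,NW,NE,W}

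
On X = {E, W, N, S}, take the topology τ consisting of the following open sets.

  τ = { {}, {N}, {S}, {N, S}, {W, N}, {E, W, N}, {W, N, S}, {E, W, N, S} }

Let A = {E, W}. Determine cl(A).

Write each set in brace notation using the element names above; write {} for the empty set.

{E, W}

X∖A={N, S}, int(X∖A)={N, S}, hence cl(A)={E, W}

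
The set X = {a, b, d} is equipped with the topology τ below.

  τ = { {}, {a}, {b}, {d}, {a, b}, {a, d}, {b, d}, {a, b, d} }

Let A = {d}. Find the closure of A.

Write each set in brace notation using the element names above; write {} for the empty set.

closure: X∖int(X∖A) = X∖{a, b} = {d}

{d}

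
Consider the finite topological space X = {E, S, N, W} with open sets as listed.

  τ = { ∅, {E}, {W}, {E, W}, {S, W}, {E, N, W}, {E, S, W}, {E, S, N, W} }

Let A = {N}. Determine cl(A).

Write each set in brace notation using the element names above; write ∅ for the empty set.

{N}

X∖A={E, S, W}, int(X∖A)={E, S, W}, hence cl(A)={N}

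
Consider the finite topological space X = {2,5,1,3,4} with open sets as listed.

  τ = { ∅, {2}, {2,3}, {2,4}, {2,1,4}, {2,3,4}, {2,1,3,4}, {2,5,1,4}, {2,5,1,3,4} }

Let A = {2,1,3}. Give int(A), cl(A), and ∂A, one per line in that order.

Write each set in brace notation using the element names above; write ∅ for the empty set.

int(A) = {2,3}
cl(A)  = {2,5,1,3,4}
∂A     = {5,1,4}

interior: largest open inside A is {2,3} (from ∅, {2}, {2,3})
cl via duality: int({5,4}) = ∅, so X∖∅ = {2,5,1,3,4}
cl∖int = {5,1,4}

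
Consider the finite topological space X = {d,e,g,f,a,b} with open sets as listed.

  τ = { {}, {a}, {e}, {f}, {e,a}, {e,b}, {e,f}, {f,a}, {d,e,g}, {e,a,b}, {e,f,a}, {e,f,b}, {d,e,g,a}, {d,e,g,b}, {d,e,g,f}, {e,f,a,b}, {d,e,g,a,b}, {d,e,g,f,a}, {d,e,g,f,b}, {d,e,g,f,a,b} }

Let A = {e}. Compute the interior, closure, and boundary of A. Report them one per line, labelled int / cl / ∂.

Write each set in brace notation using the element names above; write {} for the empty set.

int(A) = {e}
cl(A)  = {d,e,g,b}
∂A     = {d,g,b}

U open, U⊆A: {}, {e}. int(A) = ⋃ = {e}
X∖A={d,g,f,a,b}, int(X∖A)={f,a}, hence cl(A)={d,e,g,b}
∂A: remove int from cl → {d,g,b}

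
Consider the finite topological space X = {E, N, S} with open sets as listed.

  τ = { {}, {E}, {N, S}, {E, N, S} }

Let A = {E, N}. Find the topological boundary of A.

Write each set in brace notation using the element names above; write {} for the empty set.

opens ⊆ A: {}, {E}; union → int = {E}
complement {S}; its interior {}; cl(A) = X∖{} = {E, N, S}
boundary = {E, N, S} ∖ {E} = {N, S}

{N, S}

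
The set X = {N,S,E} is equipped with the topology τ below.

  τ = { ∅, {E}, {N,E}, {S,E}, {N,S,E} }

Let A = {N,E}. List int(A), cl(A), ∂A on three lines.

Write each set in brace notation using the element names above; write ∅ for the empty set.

int(A) = {N,E}
cl(A)  = {N,S,E}
∂A     = {S}

open subsets of A: ∅, {E}, {N,E}; so int(A) = {N,E}
closure: X∖int(X∖A) = X∖∅ = {N,S,E}
∂A = {N,S,E} minus {N,E} = {S}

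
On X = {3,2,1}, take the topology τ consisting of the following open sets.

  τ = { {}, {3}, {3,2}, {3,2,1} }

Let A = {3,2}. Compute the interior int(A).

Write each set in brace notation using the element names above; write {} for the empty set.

{3,2}

U open, U⊆A: {}, {3}, {3,2}. int(A) = ⋃ = {3,2}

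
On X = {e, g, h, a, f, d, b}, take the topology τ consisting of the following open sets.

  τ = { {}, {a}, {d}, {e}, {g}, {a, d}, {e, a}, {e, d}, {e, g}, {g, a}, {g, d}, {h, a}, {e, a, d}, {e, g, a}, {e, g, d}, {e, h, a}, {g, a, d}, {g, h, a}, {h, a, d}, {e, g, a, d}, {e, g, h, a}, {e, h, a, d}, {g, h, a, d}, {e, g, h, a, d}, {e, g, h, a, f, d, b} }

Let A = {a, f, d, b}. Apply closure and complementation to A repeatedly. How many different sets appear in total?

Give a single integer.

complement {e, g, h}; its interior {e, g}; cl(A) = X∖{e, g} = {h, a, f, d, b}
With k = closure, c = complement:
  1. A     = {a, f, d, b}
  2. kA    = {h, a, f, d, b}
  3. cA    = {e, g, h}
  4. ckA   = {e, g}
  5. kcA   = {e, g, h, f, b}
  6. kckA  = {e, g, f, b}
  7. ckcA  = {a, d}
  8. ckckA = {h, a, d}
k, c of each give nothing new

8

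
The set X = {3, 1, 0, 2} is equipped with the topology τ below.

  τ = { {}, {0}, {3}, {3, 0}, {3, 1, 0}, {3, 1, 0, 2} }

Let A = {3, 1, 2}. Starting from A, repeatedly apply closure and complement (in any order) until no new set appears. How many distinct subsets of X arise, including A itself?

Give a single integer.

cl via duality: int({0}) = {0}, so X∖{0} = {3, 1, 2}
Write k for closure, c for complement:
  1. A     = {3, 1, 2}
  2. cA    = {0}
  3. kcA   = {1, 0, 2}
  4. ckcA  = {3}
applying k or c yields no new set

4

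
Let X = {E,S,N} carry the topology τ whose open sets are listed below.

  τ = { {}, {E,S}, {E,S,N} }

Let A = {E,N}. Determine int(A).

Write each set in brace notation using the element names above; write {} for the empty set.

{}

U open, U⊆A: {}. int(A) = ⋃ = {}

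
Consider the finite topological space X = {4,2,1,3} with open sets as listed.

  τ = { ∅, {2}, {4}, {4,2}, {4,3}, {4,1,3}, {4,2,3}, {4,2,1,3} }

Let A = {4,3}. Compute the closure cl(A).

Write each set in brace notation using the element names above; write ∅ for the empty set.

X∖A={2,1}, int(X∖A)={2}, hence cl(A)={4,1,3}

{4,1,3}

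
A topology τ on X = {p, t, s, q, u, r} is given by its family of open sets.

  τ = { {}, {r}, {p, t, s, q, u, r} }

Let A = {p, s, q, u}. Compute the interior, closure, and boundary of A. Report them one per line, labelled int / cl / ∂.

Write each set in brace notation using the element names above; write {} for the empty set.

U open, U⊆A: {}. int(A) = ⋃ = {}
X∖A={t, r}, int(X∖A)={r}, hence cl(A)={p, t, s, q, u}
∂A: remove int from cl → {p, t, s, q, u}

int(A) = {}
cl(A)  = {p, t, s, q, u}
∂A     = {p, t, s, q, u}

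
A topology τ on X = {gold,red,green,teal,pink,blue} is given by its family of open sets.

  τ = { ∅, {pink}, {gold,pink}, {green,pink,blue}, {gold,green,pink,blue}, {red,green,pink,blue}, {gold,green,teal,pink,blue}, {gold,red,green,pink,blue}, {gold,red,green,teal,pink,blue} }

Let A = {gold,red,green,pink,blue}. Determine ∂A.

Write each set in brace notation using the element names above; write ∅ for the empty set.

interior: largest open inside A is {gold,red,green,pink,blue} (from ∅, {pink}, {gold,pink}, {green,pink,blue}, {gold,green,pink,blue}, {red,green,pink,blue}, {gold,red,green,pink,blue})
cl via duality: int({teal}) = ∅, so X∖∅ = {gold,red,green,teal,pink,blue}
cl∖int = {teal}

{teal}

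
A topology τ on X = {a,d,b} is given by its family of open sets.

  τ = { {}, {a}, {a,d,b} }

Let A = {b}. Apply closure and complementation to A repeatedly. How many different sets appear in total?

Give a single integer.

complement {a,d}; its interior {a}; cl(A) = X∖{a} = {d,b}
With k = closure, c = complement:
  1. A     = {b}
  2. kA    = {d,b}
  3. cA    = {a,d}
  4. ckA   = {a}
  5. kcA   = {a,d,b}
  6. ckcA  = {}
k, c of each give nothing new

6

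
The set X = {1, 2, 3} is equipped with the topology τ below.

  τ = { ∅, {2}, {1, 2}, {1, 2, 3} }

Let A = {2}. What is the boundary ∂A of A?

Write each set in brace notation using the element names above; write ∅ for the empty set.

{1, 3}

interior: largest open inside A is {2} (from ∅, {2})
cl via duality: int({1, 3}) = ∅, so X∖∅ = {1, 2, 3}
cl∖int = {1, 3}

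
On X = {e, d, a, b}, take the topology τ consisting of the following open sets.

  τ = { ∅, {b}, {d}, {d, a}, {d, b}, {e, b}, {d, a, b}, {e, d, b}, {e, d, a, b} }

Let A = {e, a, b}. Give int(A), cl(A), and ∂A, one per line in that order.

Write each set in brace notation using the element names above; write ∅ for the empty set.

interior: largest open inside A is {e, b} (from ∅, {b}, {e, b})
cl via duality: int({d}) = {d}, so X∖{d} = {e, a, b}
cl∖int = {a}

int(A) = {e, b}
cl(A)  = {e, a, b}
∂A     = {a}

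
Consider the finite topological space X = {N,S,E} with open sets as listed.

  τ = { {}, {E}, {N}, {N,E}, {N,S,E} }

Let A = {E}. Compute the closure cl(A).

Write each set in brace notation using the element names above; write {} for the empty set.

cl via duality: int({N,S}) = {N}, so X∖{N} = {S,E}

{S,E}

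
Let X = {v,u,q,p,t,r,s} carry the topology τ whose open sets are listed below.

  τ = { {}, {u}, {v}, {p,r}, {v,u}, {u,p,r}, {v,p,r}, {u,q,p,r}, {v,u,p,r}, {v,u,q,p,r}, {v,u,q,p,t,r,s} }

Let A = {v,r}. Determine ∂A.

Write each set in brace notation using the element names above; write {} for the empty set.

{q,p,t,r,s}

opens ⊆ A: {}, {v}; union → int = {v}
complement {u,q,p,t,s}; its interior {u}; cl(A) = X∖{u} = {v,q,p,t,r,s}
boundary = {v,q,p,t,r,s} ∖ {v} = {q,p,t,r,s}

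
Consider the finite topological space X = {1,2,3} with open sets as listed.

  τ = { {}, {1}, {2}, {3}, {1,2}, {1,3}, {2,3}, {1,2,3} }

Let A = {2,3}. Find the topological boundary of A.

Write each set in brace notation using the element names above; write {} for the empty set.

U open, U⊆A: {}, {2}, {3}, {2,3}. int(A) = ⋃ = {2,3}
X∖A={1}, int(X∖A)={1}, hence cl(A)={2,3}
∂A: remove int from cl → {}

{}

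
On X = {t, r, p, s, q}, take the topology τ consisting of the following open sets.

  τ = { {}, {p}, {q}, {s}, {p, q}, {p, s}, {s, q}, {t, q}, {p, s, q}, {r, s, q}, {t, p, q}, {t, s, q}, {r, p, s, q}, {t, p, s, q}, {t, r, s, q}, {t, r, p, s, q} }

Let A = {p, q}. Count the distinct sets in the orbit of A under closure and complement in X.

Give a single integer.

complement {t, r, s}; its interior {s}; cl(A) = X∖{s} = {t, r, p, q}
With k = closure, c = complement:
  1. A     = {p, q}
  2. kA    = {t, r, p, q}
  3. cA    = {t, r, s}
  4. ckA   = {s}
  5. kckA  = {r, s}
  6. ckckA = {t, p, q}
k, c of each give nothing new

6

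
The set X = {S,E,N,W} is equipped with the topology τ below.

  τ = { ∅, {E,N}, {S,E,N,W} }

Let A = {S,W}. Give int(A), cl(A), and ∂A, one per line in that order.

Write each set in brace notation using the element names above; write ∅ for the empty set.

int(A) = ∅
cl(A)  = {S,W}
∂A     = {S,W}

opens ⊆ A: ∅; union → int = ∅
complement {E,N}; its interior {E,N}; cl(A) = X∖{E,N} = {S,W}
boundary = {S,W} ∖ ∅ = {S,W}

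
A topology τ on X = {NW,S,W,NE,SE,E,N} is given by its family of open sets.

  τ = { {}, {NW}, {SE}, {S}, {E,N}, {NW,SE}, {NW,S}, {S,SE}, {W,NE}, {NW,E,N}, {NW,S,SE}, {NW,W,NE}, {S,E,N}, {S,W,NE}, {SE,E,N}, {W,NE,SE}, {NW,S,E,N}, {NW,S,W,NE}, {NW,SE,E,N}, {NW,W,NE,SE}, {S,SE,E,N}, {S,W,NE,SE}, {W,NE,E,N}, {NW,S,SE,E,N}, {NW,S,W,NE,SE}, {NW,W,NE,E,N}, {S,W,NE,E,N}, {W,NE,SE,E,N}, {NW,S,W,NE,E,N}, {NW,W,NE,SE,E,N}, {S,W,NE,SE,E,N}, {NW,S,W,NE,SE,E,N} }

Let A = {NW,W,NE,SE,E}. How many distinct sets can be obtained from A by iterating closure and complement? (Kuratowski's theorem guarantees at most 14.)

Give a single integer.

6

complement {S,N}; its interior {S}; cl(A) = X∖{S} = {NW,W,NE,SE,E,N}
With k = closure, c = complement:
  1. A     = {NW,W,NE,SE,E}
  2. kA    = {NW,W,NE,SE,E,N}
  3. cA    = {S,N}
  4. ckA   = {S}
  5. kcA   = {S,E,N}
  6. ckcA  = {NW,W,NE,SE}
k, c of each give nothing new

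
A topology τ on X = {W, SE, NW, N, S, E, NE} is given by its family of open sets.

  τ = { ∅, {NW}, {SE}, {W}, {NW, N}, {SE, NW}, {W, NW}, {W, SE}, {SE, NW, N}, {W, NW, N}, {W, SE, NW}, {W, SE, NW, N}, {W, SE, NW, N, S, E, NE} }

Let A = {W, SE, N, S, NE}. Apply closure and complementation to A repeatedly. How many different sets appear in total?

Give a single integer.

cl via duality: int({NW, E}) = {NW}, so X∖{NW} = {W, SE, N, S, E, NE}
Write k for closure, c for complement:
  1. A     = {W, SE, N, S, NE}
  2. kA    = {W, SE, N, S, E, NE}
  3. cA    = {NW, E}
  4. ckA   = {NW}
  5. kcA   = {NW, N, S, E, NE}
  6. ckcA  = {W, SE}
  7. kckcA = {W, SE, S, E, NE}
  8. ckckcA = {NW, N}
applying k or c yields no new set

8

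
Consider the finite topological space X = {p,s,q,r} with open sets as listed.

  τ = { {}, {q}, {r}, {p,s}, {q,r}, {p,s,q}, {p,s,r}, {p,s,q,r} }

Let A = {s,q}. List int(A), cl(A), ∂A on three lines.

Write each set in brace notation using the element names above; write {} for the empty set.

int(A) = {q}
cl(A)  = {p,s,q}
∂A     = {p,s}

opens ⊆ A: {}, {q}; union → int = {q}
complement {p,r}; its interior {r}; cl(A) = X∖{r} = {p,s,q}
boundary = {p,s,q} ∖ {q} = {p,s}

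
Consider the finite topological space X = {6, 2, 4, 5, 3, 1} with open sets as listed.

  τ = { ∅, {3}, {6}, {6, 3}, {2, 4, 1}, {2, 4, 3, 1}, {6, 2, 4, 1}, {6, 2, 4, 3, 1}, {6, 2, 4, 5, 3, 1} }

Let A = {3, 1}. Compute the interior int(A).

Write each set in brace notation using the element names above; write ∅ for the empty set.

{3}

open subsets of A: ∅, {3}; so int(A) = {3}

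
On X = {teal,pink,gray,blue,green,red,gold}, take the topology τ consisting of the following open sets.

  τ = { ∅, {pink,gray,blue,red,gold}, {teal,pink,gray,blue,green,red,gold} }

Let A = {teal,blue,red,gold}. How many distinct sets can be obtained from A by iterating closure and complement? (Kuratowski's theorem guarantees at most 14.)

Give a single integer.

4

cl via duality: int({pink,gray,green}) = ∅, so X∖∅ = {teal,pink,gray,blue,green,red,gold}
Write k for closure, c for complement:
  1. A     = {teal,blue,red,gold}
  2. kA    = {teal,pink,gray,blue,green,red,gold}
  3. cA    = {pink,gray,green}
  4. ckA   = ∅
applying k or c yields no new set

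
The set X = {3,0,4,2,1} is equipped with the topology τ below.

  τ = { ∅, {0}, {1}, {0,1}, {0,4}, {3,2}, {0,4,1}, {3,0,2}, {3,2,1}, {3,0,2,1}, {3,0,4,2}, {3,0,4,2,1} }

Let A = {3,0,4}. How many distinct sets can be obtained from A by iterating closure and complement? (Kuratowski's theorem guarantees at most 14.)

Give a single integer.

6

closure: X∖int(X∖A) = X∖{1} = {3,0,4,2}
Let k=closure and c=complement:
  1. A     = {3,0,4}
  2. kA    = {3,0,4,2}
  3. cA    = {2,1}
  4. ckA   = {1}
  5. kcA   = {3,2,1}
  6. ckcA  = {0,4}
— saturated at 6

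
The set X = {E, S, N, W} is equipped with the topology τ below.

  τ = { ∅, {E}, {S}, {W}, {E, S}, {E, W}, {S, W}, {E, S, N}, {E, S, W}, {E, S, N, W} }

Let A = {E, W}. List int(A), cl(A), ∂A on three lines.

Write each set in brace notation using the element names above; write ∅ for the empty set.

interior: largest open inside A is {E, W} (from ∅, {E}, {W}, {E, W})
cl via duality: int({S, N}) = {S}, so X∖{S} = {E, N, W}
cl∖int = {N}

int(A) = {E, W}
cl(A)  = {E, N, W}
∂A     = {N}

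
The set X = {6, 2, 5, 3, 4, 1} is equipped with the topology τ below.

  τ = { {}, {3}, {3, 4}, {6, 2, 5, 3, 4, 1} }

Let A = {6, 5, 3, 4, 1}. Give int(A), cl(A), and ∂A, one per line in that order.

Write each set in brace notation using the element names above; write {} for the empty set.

int(A) = {3, 4}
cl(A)  = {6, 2, 5, 3, 4, 1}
∂A     = {6, 2, 5, 1}

interior: largest open inside A is {3, 4} (from {}, {3}, {3, 4})
cl via duality: int({2}) = {}, so X∖{} = {6, 2, 5, 3, 4, 1}
cl∖int = {6, 2, 5, 1}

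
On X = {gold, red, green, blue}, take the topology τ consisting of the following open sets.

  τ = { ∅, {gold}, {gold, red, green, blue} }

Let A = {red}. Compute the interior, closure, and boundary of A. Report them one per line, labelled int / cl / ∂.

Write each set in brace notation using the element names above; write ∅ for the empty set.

open subsets of A: ∅; so int(A) = ∅
closure: X∖int(X∖A) = X∖{gold} = {red, green, blue}
∂A = {red, green, blue} minus ∅ = {red, green, blue}

int(A) = ∅
cl(A)  = {red, green, blue}
∂A     = {red, green, blue}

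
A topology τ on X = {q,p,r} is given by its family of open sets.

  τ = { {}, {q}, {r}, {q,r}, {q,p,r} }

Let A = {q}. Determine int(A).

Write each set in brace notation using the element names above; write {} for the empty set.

interior: largest open inside A is {q} (from {}, {q})

{q}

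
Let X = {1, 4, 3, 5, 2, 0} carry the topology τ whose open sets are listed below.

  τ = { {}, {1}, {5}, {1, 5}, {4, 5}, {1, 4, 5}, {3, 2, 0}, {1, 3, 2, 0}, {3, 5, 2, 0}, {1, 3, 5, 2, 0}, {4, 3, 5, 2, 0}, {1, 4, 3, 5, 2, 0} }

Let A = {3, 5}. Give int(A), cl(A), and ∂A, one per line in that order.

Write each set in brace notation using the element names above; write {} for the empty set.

U open, U⊆A: {}, {5}. int(A) = ⋃ = {5}
X∖A={1, 4, 2, 0}, int(X∖A)={1}, hence cl(A)={4, 3, 5, 2, 0}
∂A: remove int from cl → {4, 3, 2, 0}

int(A) = {5}
cl(A)  = {4, 3, 5, 2, 0}
∂A     = {4, 3, 2, 0}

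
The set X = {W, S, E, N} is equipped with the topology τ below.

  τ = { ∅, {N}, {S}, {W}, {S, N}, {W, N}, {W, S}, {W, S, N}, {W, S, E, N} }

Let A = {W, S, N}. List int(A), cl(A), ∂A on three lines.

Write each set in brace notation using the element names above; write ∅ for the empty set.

int(A) = {W, S, N}
cl(A)  = {W, S, E, N}
∂A     = {E}

U open, U⊆A: ∅, {S}, {N}, {W}, {S, N}, {W, N}, {W, S}, {W, S, N}. int(A) = ⋃ = {W, S, N}
X∖A={E}, int(X∖A)=∅, hence cl(A)={W, S, E, N}
∂A: remove int from cl → {E}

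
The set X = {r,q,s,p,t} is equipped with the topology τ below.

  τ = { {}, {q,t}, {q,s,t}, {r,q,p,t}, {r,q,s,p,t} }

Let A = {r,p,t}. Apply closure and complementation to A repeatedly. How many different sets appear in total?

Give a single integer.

X∖A={q,s}, int(X∖A)={}, hence cl(A)={r,q,s,p,t}
Orbit (k=closure, c=complement):
  1. A     = {r,p,t}
  2. kA    = {r,q,s,p,t}
  3. cA    = {q,s}
  4. ckA   = {}
(closed under both — stop)

4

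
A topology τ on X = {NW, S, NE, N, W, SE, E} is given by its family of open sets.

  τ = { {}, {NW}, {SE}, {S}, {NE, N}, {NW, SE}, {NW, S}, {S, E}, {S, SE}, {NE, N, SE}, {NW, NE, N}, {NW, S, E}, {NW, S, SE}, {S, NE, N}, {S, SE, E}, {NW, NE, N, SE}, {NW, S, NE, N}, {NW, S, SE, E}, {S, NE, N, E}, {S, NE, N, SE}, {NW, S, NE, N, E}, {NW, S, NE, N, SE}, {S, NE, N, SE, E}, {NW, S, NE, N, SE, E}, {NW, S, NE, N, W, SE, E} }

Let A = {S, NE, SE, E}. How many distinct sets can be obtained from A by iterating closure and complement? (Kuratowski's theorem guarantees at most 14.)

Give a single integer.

10

closure: X∖int(X∖A) = X∖{NW} = {S, NE, N, W, SE, E}
Let k=closure and c=complement:
  1. A     = {S, NE, SE, E}
  2. kA    = {S, NE, N, W, SE, E}
  3. cA    = {NW, N, W}
  4. ckA   = {NW}
  5. kcA   = {NW, NE, N, W}
  6. kckA  = {NW, W}
  7. ckcA  = {S, SE, E}
  8. ckckA = {S, NE, N, SE, E}
  9. kckcA = {S, W, SE, E}
  10. ckckcA = {NW, NE, N}
— saturated at 10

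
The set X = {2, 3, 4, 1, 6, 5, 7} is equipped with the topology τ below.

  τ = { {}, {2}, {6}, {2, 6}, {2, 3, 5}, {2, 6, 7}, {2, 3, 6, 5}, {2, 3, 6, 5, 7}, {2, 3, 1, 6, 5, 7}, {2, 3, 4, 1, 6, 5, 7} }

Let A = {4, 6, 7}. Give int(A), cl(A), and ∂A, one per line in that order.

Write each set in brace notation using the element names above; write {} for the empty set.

int(A) = {6}
cl(A)  = {4, 1, 6, 7}
∂A     = {4, 1, 7}

interior: largest open inside A is {6} (from {}, {6})
cl via duality: int({2, 3, 1, 5}) = {2, 3, 5}, so X∖{2, 3, 5} = {4, 1, 6, 7}
cl∖int = {4, 1, 7}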